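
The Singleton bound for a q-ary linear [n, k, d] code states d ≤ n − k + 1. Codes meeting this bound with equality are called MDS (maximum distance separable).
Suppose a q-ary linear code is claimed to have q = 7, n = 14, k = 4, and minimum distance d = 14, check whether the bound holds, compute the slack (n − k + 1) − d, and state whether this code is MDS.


Singleton RHS = n − k + 1 = 11, slack = -3, bound violated (no such code; not MDS).

Singleton bound: d ≤ n − k + 1.
Here n = 14, k = 4, so n − k + 1 = 11.
Given d = 14, check d ≤ 11: NO.
Slack = (n − k + 1) − d = -3.
The slack is negative: d = 14 exceeds n − k + 1 = 11 by 3, so the Singleton bound is violated and no linear [14, 4, 14]_7 code can exist. In particular it is not MDS (MDS requires d = n − k + 1 exactly).
Description: the claimed parameters are [14, 4, 14]_7; such a code would be impossible (violates the Singleton bound).


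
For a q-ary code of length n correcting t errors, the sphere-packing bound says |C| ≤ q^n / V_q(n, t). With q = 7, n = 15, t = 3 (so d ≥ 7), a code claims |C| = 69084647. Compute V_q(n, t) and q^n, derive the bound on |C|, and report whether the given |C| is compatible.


V_q(n, t) = 102151, q^n = 4747561509943, Hamming bound = 46475918, |C| = 69084647 > bound (violated).

Step 1: Compute V_q(n, t) = Σ_{j=0}^3 C(n, j) (q−1)^j.
  j = 0: C(15,0)·(6)^0 = 1·1 = 1.
  j = 1: C(15,1)·(6)^1 = 15·6 = 90.
  j = 2: C(15,2)·(6)^2 = 105·36 = 3780.
  j = 3: C(15,3)·(6)^3 = 455·216 = 98280.
  V_q(n, t) = 1 + 90 + 3780 + 98280 = 102151.
Step 2: q^n = 7^15 = 4747561509943.
Step 3: Hamming bound ⌊q^n / V_q(n,t)⌋ = ⌊4747561509943/102151⌋ = 46475918.
Step 4: Compare |C| = 69084647 to 46475918: violated.
The claimed |C| lies above the Hamming bound, so no 7-ary code of length 15 with d ≥ 7 can have 69084647 codewords.


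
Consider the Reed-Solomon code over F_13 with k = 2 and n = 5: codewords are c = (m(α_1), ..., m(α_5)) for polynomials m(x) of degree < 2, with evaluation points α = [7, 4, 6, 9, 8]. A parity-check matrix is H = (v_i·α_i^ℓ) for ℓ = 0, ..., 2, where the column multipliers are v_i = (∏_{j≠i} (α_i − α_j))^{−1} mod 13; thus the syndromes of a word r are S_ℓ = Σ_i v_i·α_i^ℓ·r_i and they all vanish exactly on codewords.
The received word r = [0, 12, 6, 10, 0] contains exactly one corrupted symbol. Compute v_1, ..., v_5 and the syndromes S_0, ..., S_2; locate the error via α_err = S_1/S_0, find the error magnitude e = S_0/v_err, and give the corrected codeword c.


S = (6, 3, 8), error at position 1, error magnitude e = 10, c = [3, 12, 6, 10, 0].

Step 1: column multipliers v_i = (∏_{j≠i}(α_i − α_j))^{−1} mod 13.
  i = 1 (α = 7): (7−4)(7−6)(7−9)(7−8) = 3·1·(−2)·(−1) = 6 ≡ 6, so v_1 = 6^{−1} = 11 (mod 13).
  i = 2 (α = 4): (4−7)(4−6)(4−9)(4−8) = (−3)·(−2)·(−5)·(−4) = 120 ≡ 3, so v_2 = 3^{−1} = 9 (mod 13).
  i = 3 (α = 6): (6−7)(6−4)(6−9)(6−8) = (−1)·2·(−3)·(−2) = −12 ≡ 1, so v_3 = 1^{−1} = 1 (mod 13).
  i = 4 (α = 9): (9−7)(9−4)(9−6)(9−8) = 2·5·3·1 = 30 ≡ 4, so v_4 = 4^{−1} = 10 (mod 13).
  i = 5 (α = 8): (8−7)(8−4)(8−6)(8−9) = 1·4·2·(−1) = −8 ≡ 5, so v_5 = 5^{−1} = 8 (mod 13).
  v = [11, 9, 1, 10, 8].
Step 2: syndromes of r = [0, 12, 6, 10, 0] (all sums mod 13).
  S_0 = Σ v_i r_i = 11·0 + 9·12 + 1·6 + 10·10 + 8·0 = 214 ≡ 6.
  S_1 = Σ v_i α_i r_i = 11·7·0 + 9·4·12 + 1·6·6 + 10·9·10 + 8·8·0 = 1368 ≡ 3.
  α_i^2 mod 13 = [10, 3, 10, 3, 12].
  S_2 = Σ v_i α_i^2 r_i = 11·10·0 + 9·3·12 + 1·10·6 + 10·3·10 + 8·12·0 = 684 ≡ 8.
  S = (6, 3, 8) ≠ 0, so r is not a codeword (an error is present).
Step 3: locate the error. For a single error e at position i, S_ℓ = v_i·e·α_i^ℓ, so α_err = S_1/S_0.
  S_0^{−1} = 6^{−1} = 11 (mod 13), so α_err = 3·11 = 33 ≡ 7 = α_1. Error position i = 1.
  Consistency check: S_2/S_1 = 8·9 = 72 ≡ 7 = α_err ✓ (single-error assumption holds).
Step 4: error magnitude e = S_0/v_1 = S_0·∏_{j≠1}(α_1 − α_j) = 6·6 = 36 ≡ 10 (mod 13).
Step 5: correct position 1: c_1 = r_1 − e = 0 − 10 ≡ 3 (mod 13). Hence c = [3, 12, 6, 10, 0].
  Check: interpolating c through the α_i gives m(x) = 11 + 10·x (degree < 2) with m(α_i) = c_i for every i, so c is indeed a codeword.


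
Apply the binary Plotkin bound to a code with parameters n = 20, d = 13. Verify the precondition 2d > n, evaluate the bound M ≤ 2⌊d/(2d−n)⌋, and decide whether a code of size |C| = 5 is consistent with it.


Plotkin bound M ≤ 4; given |C| = 5 > bound (violated).

Check applicability: 2d = 26, n = 20.
2d − n = 6 > 0, so Plotkin applies.
Compute d/(2d−n) = 13/6 ≈ 2.1667.
⌊d/(2d−n)⌋ = 2.
Plotkin bound: M ≤ 2·2 = 4.
Given |C| = 5, check: VIOLATED.
This |C| is above the Plotkin bound, so no binary code with n = 20, d = 13 and 5 codewords exists.


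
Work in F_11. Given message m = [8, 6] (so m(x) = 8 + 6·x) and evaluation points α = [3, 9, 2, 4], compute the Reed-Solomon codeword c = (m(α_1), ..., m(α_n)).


c = [4, 7, 9, 10]

Message polynomial: m(x) = 8 + 6·x (mod 11).
For each evaluation point α_i, compute m(α_i) mod 11:
  α_1 = 3: Horner steps 6 → 4, so m(3) = 4.
  α_2 = 9: Horner steps 6 → 7, so m(9) = 7.
  α_3 = 2: Horner steps 6 → 9, so m(2) = 9.
  α_4 = 4: Horner steps 6 → 10, so m(4) = 10.
Codeword c = [4, 7, 9, 10] ∈ F_11^4.


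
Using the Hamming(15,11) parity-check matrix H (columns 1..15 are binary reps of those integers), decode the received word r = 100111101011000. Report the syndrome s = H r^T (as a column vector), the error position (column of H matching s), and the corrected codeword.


s = (1, 1, 1, 1)^T, error position = 15, corrected codeword c = 100111101011001

Compute s = H r^T mod 2 one row at a time:
  s_1 = 0 + 1 + 0 + 1 + 1 + 0 + 0 + 0 = 3 ≡ 1 (mod 2).
  s_2 = 1 + 1 + 1 + 1 + 1 + 0 + 0 + 0 = 5 ≡ 1 (mod 2).
  s_3 = 0 + 0 + 1 + 1 + 0 + 1 + 0 + 0 = 3 ≡ 1 (mod 2).
  s_4 = 1 + 0 + 1 + 1 + 1 + 1 + 0 + 0 = 5 ≡ 1 (mod 2).
s = (1, 1, 1, 1)^T — this equals column 15 of H (binary 1111), so error is at position 15.
Correct: flip bit 15 of r = 100111101011000 to get c = 100111101011001.


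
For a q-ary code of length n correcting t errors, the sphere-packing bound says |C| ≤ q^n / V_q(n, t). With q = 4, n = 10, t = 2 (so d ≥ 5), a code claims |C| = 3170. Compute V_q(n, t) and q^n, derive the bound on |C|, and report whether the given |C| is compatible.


V_q(n, t) = 436, q^n = 1048576, Hamming bound = 2404, |C| = 3170 > bound (violated).

Step 1: Compute V_q(n, t) = Σ_{j=0}^2 C(n, j) (q−1)^j.
  j = 0: C(10,0)·(3)^0 = 1·1 = 1.
  j = 1: C(10,1)·(3)^1 = 10·3 = 30.
  j = 2: C(10,2)·(3)^2 = 45·9 = 405.
  V_q(n, t) = 1 + 30 + 405 = 436.
Step 2: q^n = 4^10 = 1048576.
Step 3: Hamming bound ⌊q^n / V_q(n,t)⌋ = ⌊1048576/436⌋ = 2404.
Step 4: Compare |C| = 3170 to 2404: violated.
The claimed |C| lies above the Hamming bound, so no 4-ary code of length 10 with d ≥ 5 can have 3170 codewords.


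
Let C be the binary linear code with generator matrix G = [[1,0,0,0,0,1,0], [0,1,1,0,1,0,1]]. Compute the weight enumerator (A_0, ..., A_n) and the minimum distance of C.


Weight distribution: A_0 = 1, A_2 = 1, A_4 = 1, A_6 = 1. Minimum distance d = 2.

Enumerate all 2^2 = 4 messages m ∈ F_2^2.
For each, compute codeword c = mG in F_2^7, then tally its weight.
  m = 00 → c = 0000000, weight = 0.
  m = 10 → c = 1000010, weight = 2.
  m = 01 → c = 0110101, weight = 4.
  m = 11 → c = 1110111, weight = 6.
Tally weights:
  weight 0: 1 codewords.
  weight 2: 1 codewords.
  weight 4: 1 codewords.
  weight 6: 1 codewords.
Minimum distance d = smallest w > 0 with A_w > 0 = 2.
Sanity: Σ A_w = 4 = 2^2 = 4 ✓.


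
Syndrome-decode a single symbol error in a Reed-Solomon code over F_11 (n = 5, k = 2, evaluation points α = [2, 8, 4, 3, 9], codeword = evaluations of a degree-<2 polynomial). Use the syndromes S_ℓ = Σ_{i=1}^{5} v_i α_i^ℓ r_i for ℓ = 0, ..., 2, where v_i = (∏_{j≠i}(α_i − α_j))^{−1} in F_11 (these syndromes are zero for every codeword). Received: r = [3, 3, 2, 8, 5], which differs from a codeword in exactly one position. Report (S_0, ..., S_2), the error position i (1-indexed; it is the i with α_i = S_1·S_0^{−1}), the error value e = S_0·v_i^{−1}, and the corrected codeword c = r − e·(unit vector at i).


S = (3, 2, 5), error at position 2, error magnitude e = 3, c = [3, 0, 2, 8, 5].

Step 1: column multipliers v_i = (∏_{j≠i}(α_i − α_j))^{−1} mod 11.
  i = 1 (α = 2): (2−8)(2−4)(2−3)(2−9) = (−6)·(−2)·(−1)·(−7) = 84 ≡ 7, so v_1 = 7^{−1} = 8 (mod 11).
  i = 2 (α = 8): (8−2)(8−4)(8−3)(8−9) = 6·4·5·(−1) = −120 ≡ 1, so v_2 = 1^{−1} = 1 (mod 11).
  i = 3 (α = 4): (4−2)(4−8)(4−3)(4−9) = 2·(−4)·1·(−5) = 40 ≡ 7, so v_3 = 7^{−1} = 8 (mod 11).
  i = 4 (α = 3): (3−2)(3−8)(3−4)(3−9) = 1·(−5)·(−1)·(−6) = −30 ≡ 3, so v_4 = 3^{−1} = 4 (mod 11).
  i = 5 (α = 9): (9−2)(9−8)(9−4)(9−3) = 7·1·5·6 = 210 ≡ 1, so v_5 = 1^{−1} = 1 (mod 11).
  v = [8, 1, 8, 4, 1].
Step 2: syndromes of r = [3, 3, 2, 8, 5] (all sums mod 11).
  S_0 = Σ v_i r_i = 8·3 + 1·3 + 8·2 + 4·8 + 1·5 = 80 ≡ 3.
  S_1 = Σ v_i α_i r_i = 8·2·3 + 1·8·3 + 8·4·2 + 4·3·8 + 1·9·5 = 277 ≡ 2.
  α_i^2 mod 11 = [4, 9, 5, 9, 4].
  S_2 = Σ v_i α_i^2 r_i = 8·4·3 + 1·9·3 + 8·5·2 + 4·9·8 + 1·4·5 = 511 ≡ 5.
  S = (3, 2, 5) ≠ 0, so r is not a codeword (an error is present).
Step 3: locate the error. For a single error e at position i, S_ℓ = v_i·e·α_i^ℓ, so α_err = S_1/S_0.
  S_0^{−1} = 3^{−1} = 4 (mod 11), so α_err = 2·4 = 8 ≡ 8 = α_2. Error position i = 2.
  Consistency check: S_2/S_1 = 5·6 = 30 ≡ 8 = α_err ✓ (single-error assumption holds).
Step 4: error magnitude e = S_0/v_2 = S_0·∏_{j≠2}(α_2 − α_j) = 3·1 = 3 ≡ 3 (mod 11).
Step 5: correct position 2: c_2 = r_2 − e = 3 − 3 ≡ 0 (mod 11). Hence c = [3, 0, 2, 8, 5].
  Check: interpolating c through the α_i gives m(x) = 4 + 5·x (degree < 2) with m(α_i) = c_i for every i, so c is indeed a codeword.


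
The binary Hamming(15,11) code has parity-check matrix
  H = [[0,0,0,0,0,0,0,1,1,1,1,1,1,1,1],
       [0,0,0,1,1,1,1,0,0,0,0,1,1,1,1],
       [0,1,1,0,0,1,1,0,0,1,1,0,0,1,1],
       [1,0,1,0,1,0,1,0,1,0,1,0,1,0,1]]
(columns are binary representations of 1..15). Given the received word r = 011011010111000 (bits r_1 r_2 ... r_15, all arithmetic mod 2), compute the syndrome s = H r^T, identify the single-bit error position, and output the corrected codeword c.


s = (0, 1, 1, 1)^T, error position = 7, corrected codeword c = 011011110111000

Compute s = H r^T mod 2 one row at a time:
  s_1 = 1 + 0 + 1 + 1 + 1 + 0 + 0 + 0 = 4 ≡ 0 (mod 2).
  s_2 = 0 + 1 + 1 + 0 + 1 + 0 + 0 + 0 = 3 ≡ 1 (mod 2).
  s_3 = 1 + 1 + 1 + 0 + 1 + 1 + 0 + 0 = 5 ≡ 1 (mod 2).
  s_4 = 0 + 1 + 1 + 0 + 0 + 1 + 0 + 0 = 3 ≡ 1 (mod 2).
s = (0, 1, 1, 1)^T — this equals column 7 of H (binary 0111), so error is at position 7.
Correct: flip bit 7 of r = 011011010111000 to get c = 011011110111000.


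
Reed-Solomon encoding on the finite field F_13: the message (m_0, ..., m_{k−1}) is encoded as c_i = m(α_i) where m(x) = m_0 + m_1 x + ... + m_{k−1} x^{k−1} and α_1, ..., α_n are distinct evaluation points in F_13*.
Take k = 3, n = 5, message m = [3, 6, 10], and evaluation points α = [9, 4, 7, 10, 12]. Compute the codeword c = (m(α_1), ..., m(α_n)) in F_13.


c = [9, 5, 2, 10, 7]

Message polynomial: m(x) = 3 + 6·x + 10·x^2 (mod 13).
For each evaluation point α_i, compute m(α_i) mod 13:
  α_1 = 9: Horner steps 10 → 5 → 9, so m(9) = 9.
  α_2 = 4: Horner steps 10 → 7 → 5, so m(4) = 5.
  α_3 = 7: Horner steps 10 → 11 → 2, so m(7) = 2.
  α_4 = 10: Horner steps 10 → 2 → 10, so m(10) = 10.
  α_5 = 12: Horner steps 10 → 9 → 7, so m(12) = 7.
Codeword c = [9, 5, 2, 10, 7] ∈ F_13^5.


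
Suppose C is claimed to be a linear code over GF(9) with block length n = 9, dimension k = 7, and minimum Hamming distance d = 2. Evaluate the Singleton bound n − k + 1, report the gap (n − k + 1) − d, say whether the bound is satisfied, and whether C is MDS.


Singleton RHS = n − k + 1 = 3, slack = 1, bound satisfied, not MDS.

Singleton bound: d ≤ n − k + 1.
Here n = 9, k = 7, so n − k + 1 = 3.
Given d = 2, check d ≤ 3: YES.
Slack = (n − k + 1) − d = 1.
The code is NOT MDS (slack = 1 > 0).
Description: the claimed parameters are [9, 7, 2]_9; such a code would be non-MDS.


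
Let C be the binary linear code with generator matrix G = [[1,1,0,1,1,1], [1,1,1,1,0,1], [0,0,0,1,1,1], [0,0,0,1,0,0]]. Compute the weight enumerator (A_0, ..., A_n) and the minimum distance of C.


Weight distribution: A_0 = 1, A_1 = 1, A_2 = 4, A_3 = 4, A_4 = 3, A_5 = 3. Minimum distance d = 1.

Enumerate all 2^4 = 16 messages m ∈ F_2^4.
For each, compute codeword c = mG in F_2^6, then tally its weight.
  m = 0000 → c = 000000, weight = 0.
  m = 1000 → c = 110111, weight = 5.
  m = 0100 → c = 111101, weight = 5.
  m = 1100 → c = 001010, weight = 2.
  m = 0010 → c = 000111, weight = 3.
  m = 1010 → c = 110000, weight = 2.
  m = 0110 → c = 111010, weight = 4.
  m = 1110 → c = 001101, weight = 3.
  m = 0001 → c = 000100, weight = 1.
  m = 1001 → c = 110011, weight = 4.
  m = 0101 → c = 111001, weight = 4.
  m = 1101 → c = 001110, weight = 3.
  m = 0011 → c = 000011, weight = 2.
  m = 1011 → c = 110100, weight = 3.
  m = 0111 → c = 111110, weight = 5.
  m = 1111 → c = 001001, weight = 2.
Tally weights:
  weight 0: 1 codewords.
  weight 1: 1 codewords.
  weight 2: 4 codewords.
  weight 3: 4 codewords.
  weight 4: 3 codewords.
  weight 5: 3 codewords.
Minimum distance d = smallest w > 0 with A_w > 0 = 1.
Sanity: Σ A_w = 16 = 2^4 = 16 ✓.


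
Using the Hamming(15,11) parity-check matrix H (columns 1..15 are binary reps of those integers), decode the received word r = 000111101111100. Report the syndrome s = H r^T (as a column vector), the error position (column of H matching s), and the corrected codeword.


s = (1, 0, 0, 1)^T, error position = 9, corrected codeword c = 000111100111100

Compute s = H r^T mod 2 one row at a time:
  s_1 = 0 + 1 + 1 + 1 + 1 + 1 + 0 + 0 = 5 ≡ 1 (mod 2).
  s_2 = 1 + 1 + 1 + 1 + 1 + 1 + 0 + 0 = 6 ≡ 0 (mod 2).
  s_3 = 0 + 0 + 1 + 1 + 1 + 1 + 0 + 0 = 4 ≡ 0 (mod 2).
  s_4 = 0 + 0 + 1 + 1 + 1 + 1 + 1 + 0 = 5 ≡ 1 (mod 2).
s = (1, 0, 0, 1)^T — this equals column 9 of H (binary 1001), so error is at position 9.
Correct: flip bit 9 of r = 000111101111100 to get c = 000111100111100.


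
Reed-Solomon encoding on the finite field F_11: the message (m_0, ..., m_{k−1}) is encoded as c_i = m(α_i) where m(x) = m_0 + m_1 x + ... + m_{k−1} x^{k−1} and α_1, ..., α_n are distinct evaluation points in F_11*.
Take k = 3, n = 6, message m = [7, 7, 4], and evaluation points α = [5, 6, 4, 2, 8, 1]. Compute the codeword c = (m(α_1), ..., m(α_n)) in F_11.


c = [10, 6, 0, 4, 0, 7]

Message polynomial: m(x) = 7 + 7·x + 4·x^2 (mod 11).
For each evaluation point α_i, compute m(α_i) mod 11:
  α_1 = 5: Horner steps 4 → 5 → 10, so m(5) = 10.
  α_2 = 6: Horner steps 4 → 9 → 6, so m(6) = 6.
  α_3 = 4: Horner steps 4 → 1 → 0, so m(4) = 0.
  α_4 = 2: Horner steps 4 → 4 → 4, so m(2) = 4.
  α_5 = 8: Horner steps 4 → 6 → 0, so m(8) = 0.
  α_6 = 1: Horner steps 4 → 0 → 7, so m(1) = 7.
Codeword c = [10, 6, 0, 4, 0, 7] ∈ F_11^6.


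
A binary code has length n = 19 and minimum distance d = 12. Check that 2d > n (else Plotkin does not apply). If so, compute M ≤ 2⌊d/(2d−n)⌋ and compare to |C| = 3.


Plotkin bound M ≤ 4; given |C| = 3 ≤ bound (satisfied).

Check applicability: 2d = 24, n = 19.
2d − n = 5 > 0, so Plotkin applies.
Compute d/(2d−n) = 12/5 ≈ 2.4000.
⌊d/(2d−n)⌋ = 2.
Plotkin bound: M ≤ 2·2 = 4.
Given |C| = 3, check: satisfied.
This |C| is below the Plotkin bound.


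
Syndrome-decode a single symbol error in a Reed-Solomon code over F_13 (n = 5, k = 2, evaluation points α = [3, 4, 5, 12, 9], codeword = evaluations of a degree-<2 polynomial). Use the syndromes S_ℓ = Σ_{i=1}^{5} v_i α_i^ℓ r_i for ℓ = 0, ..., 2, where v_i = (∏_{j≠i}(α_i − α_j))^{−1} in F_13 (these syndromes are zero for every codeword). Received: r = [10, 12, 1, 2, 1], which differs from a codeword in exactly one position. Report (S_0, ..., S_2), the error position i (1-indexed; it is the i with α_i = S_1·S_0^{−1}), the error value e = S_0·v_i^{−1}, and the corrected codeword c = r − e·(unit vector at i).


S = (11, 8, 7), error at position 5, error magnitude e = 5, c = [10, 12, 1, 2, 9].

Step 1: column multipliers v_i = (∏_{j≠i}(α_i − α_j))^{−1} mod 13.
  i = 1 (α = 3): (3−4)(3−5)(3−12)(3−9) = (−1)·(−2)·(−9)·(−6) = 108 ≡ 4, so v_1 = 4^{−1} = 10 (mod 13).
  i = 2 (α = 4): (4−3)(4−5)(4−12)(4−9) = 1·(−1)·(−8)·(−5) = −40 ≡ 12, so v_2 = 12^{−1} = 12 (mod 13).
  i = 3 (α = 5): (5−3)(5−4)(5−12)(5−9) = 2·1·(−7)·(−4) = 56 ≡ 4, so v_3 = 4^{−1} = 10 (mod 13).
  i = 4 (α = 12): (12−3)(12−4)(12−5)(12−9) = 9·8·7·3 = 1512 ≡ 4, so v_4 = 4^{−1} = 10 (mod 13).
  i = 5 (α = 9): (9−3)(9−4)(9−5)(9−12) = 6·5·4·(−3) = −360 ≡ 4, so v_5 = 4^{−1} = 10 (mod 13).
  v = [10, 12, 10, 10, 10].
Step 2: syndromes of r = [10, 12, 1, 2, 1] (all sums mod 13).
  S_0 = Σ v_i r_i = 10·10 + 12·12 + 10·1 + 10·2 + 10·1 = 284 ≡ 11.
  S_1 = Σ v_i α_i r_i = 10·3·10 + 12·4·12 + 10·5·1 + 10·12·2 + 10·9·1 = 1256 ≡ 8.
  α_i^2 mod 13 = [9, 3, 12, 1, 3].
  S_2 = Σ v_i α_i^2 r_i = 10·9·10 + 12·3·12 + 10·12·1 + 10·1·2 + 10·3·1 = 1502 ≡ 7.
  S = (11, 8, 7) ≠ 0, so r is not a codeword (an error is present).
Step 3: locate the error. For a single error e at position i, S_ℓ = v_i·e·α_i^ℓ, so α_err = S_1/S_0.
  S_0^{−1} = 11^{−1} = 6 (mod 13), so α_err = 8·6 = 48 ≡ 9 = α_5. Error position i = 5.
  Consistency check: S_2/S_1 = 7·5 = 35 ≡ 9 = α_err ✓ (single-error assumption holds).
Step 4: error magnitude e = S_0/v_5 = S_0·∏_{j≠5}(α_5 − α_j) = 11·4 = 44 ≡ 5 (mod 13).
Step 5: correct position 5: c_5 = r_5 − e = 1 − 5 ≡ 9 (mod 13). Hence c = [10, 12, 1, 2, 9].
  Check: interpolating c through the α_i gives m(x) = 4 + 2·x (degree < 2) with m(α_i) = c_i for every i, so c is indeed a codeword.


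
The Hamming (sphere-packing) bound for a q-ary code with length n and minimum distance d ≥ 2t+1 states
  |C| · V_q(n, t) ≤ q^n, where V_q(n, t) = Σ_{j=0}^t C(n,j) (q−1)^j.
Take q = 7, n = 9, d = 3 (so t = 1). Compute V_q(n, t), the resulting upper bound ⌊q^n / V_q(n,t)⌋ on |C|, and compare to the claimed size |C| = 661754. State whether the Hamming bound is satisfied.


V_q(n, t) = 55, q^n = 40353607, Hamming bound = 733701, |C| = 661754 ≤ bound (satisfied).

Step 1: Compute V_q(n, t) = Σ_{j=0}^1 C(n, j) (q−1)^j.
  j = 0: C(9,0)·(6)^0 = 1·1 = 1.
  j = 1: C(9,1)·(6)^1 = 9·6 = 54.
  V_q(n, t) = 1 + 54 = 55.
Step 2: q^n = 7^9 = 40353607.
Step 3: Hamming bound ⌊q^n / V_q(n,t)⌋ = ⌊40353607/55⌋ = 733701.
Step 4: Compare |C| = 661754 to 733701: satisfied.
The claimed |C| lies below the Hamming bound.


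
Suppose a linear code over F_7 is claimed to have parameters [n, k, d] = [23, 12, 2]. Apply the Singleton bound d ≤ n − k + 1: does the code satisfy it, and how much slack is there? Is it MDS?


Singleton RHS = n − k + 1 = 12, slack = 10, bound satisfied, not MDS.

Singleton bound: d ≤ n − k + 1.
Here n = 23, k = 12, so n − k + 1 = 12.
Given d = 2, check d ≤ 12: YES.
Slack = (n − k + 1) − d = 10.
The code is NOT MDS (slack = 10 > 0).
Description: the claimed parameters are [23, 12, 2]_7; such a code would be non-MDS.


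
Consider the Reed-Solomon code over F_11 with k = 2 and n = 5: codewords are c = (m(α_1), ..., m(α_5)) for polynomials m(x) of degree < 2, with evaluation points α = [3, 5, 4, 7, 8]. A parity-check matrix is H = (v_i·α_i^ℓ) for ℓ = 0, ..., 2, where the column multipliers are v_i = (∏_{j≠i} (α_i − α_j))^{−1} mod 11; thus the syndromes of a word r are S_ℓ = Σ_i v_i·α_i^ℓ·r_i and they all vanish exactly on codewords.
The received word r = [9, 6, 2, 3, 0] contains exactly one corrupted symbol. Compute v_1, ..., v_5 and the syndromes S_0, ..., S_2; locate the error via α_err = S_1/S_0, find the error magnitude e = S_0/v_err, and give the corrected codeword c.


S = (3, 2, 5), error at position 5, error magnitude e = 4, c = [9, 6, 2, 3, 7].

Step 1: column multipliers v_i = (∏_{j≠i}(α_i − α_j))^{−1} mod 11.
  i = 1 (α = 3): (3−5)(3−4)(3−7)(3−8) = (−2)·(−1)·(−4)·(−5) = 40 ≡ 7, so v_1 = 7^{−1} = 8 (mod 11).
  i = 2 (α = 5): (5−3)(5−4)(5−7)(5−8) = 2·1·(−2)·(−3) = 12 ≡ 1, so v_2 = 1^{−1} = 1 (mod 11).
  i = 3 (α = 4): (4−3)(4−5)(4−7)(4−8) = 1·(−1)·(−3)·(−4) = −12 ≡ 10, so v_3 = 10^{−1} = 10 (mod 11).
  i = 4 (α = 7): (7−3)(7−5)(7−4)(7−8) = 4·2·3·(−1) = −24 ≡ 9, so v_4 = 9^{−1} = 5 (mod 11).
  i = 5 (α = 8): (8−3)(8−5)(8−4)(8−7) = 5·3·4·1 = 60 ≡ 5, so v_5 = 5^{−1} = 9 (mod 11).
  v = [8, 1, 10, 5, 9].
Step 2: syndromes of r = [9, 6, 2, 3, 0] (all sums mod 11).
  S_0 = Σ v_i r_i = 8·9 + 1·6 + 10·2 + 5·3 + 9·0 = 113 ≡ 3.
  S_1 = Σ v_i α_i r_i = 8·3·9 + 1·5·6 + 10·4·2 + 5·7·3 + 9·8·0 = 431 ≡ 2.
  α_i^2 mod 11 = [9, 3, 5, 5, 9].
  S_2 = Σ v_i α_i^2 r_i = 8·9·9 + 1·3·6 + 10·5·2 + 5·5·3 + 9·9·0 = 841 ≡ 5.
  S = (3, 2, 5) ≠ 0, so r is not a codeword (an error is present).
Step 3: locate the error. For a single error e at position i, S_ℓ = v_i·e·α_i^ℓ, so α_err = S_1/S_0.
  S_0^{−1} = 3^{−1} = 4 (mod 11), so α_err = 2·4 = 8 ≡ 8 = α_5. Error position i = 5.
  Consistency check: S_2/S_1 = 5·6 = 30 ≡ 8 = α_err ✓ (single-error assumption holds).
Step 4: error magnitude e = S_0/v_5 = S_0·∏_{j≠5}(α_5 − α_j) = 3·5 = 15 ≡ 4 (mod 11).
Step 5: correct position 5: c_5 = r_5 − e = 0 − 4 ≡ 7 (mod 11). Hence c = [9, 6, 2, 3, 7].
  Check: interpolating c through the α_i gives m(x) = 8 + 4·x (degree < 2) with m(α_i) = c_i for every i, so c is indeed a codeword.


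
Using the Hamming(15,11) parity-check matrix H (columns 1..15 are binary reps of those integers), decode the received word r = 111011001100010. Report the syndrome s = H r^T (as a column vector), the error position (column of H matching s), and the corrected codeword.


s = (1, 1, 1, 0)^T, error position = 14, corrected codeword c = 111011001100000

Compute s = H r^T mod 2 one row at a time:
  s_1 = 0 + 1 + 1 + 0 + 0 + 0 + 1 + 0 = 3 ≡ 1 (mod 2).
  s_2 = 0 + 1 + 1 + 0 + 0 + 0 + 1 + 0 = 3 ≡ 1 (mod 2).
  s_3 = 1 + 1 + 1 + 0 + 1 + 0 + 1 + 0 = 5 ≡ 1 (mod 2).
  s_4 = 1 + 1 + 1 + 0 + 1 + 0 + 0 + 0 = 4 ≡ 0 (mod 2).
s = (1, 1, 1, 0)^T — this equals column 14 of H (binary 1110), so error is at position 14.
Correct: flip bit 14 of r = 111011001100010 to get c = 111011001100000.


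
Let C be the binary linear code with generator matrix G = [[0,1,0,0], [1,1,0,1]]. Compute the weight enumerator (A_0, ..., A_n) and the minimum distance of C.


Weight distribution: A_0 = 1, A_1 = 1, A_2 = 1, A_3 = 1. Minimum distance d = 1.

Enumerate all 2^2 = 4 messages m ∈ F_2^2.
For each, compute codeword c = mG in F_2^4, then tally its weight.
  m = 00 → c = 0000, weight = 0.
  m = 10 → c = 0100, weight = 1.
  m = 01 → c = 1101, weight = 3.
  m = 11 → c = 1001, weight = 2.
Tally weights:
  weight 0: 1 codewords.
  weight 1: 1 codewords.
  weight 2: 1 codewords.
  weight 3: 1 codewords.
Minimum distance d = smallest w > 0 with A_w > 0 = 1.
Sanity: Σ A_w = 4 = 2^2 = 4 ✓.


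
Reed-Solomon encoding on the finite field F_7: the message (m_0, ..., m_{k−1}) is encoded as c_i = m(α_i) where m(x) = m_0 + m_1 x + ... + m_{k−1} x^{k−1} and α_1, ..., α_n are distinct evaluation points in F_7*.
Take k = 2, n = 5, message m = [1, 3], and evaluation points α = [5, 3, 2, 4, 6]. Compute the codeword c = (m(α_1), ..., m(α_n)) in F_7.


c = [2, 3, 0, 6, 5]

Message polynomial: m(x) = 1 + 3·x (mod 7).
For each evaluation point α_i, compute m(α_i) mod 7:
  α_1 = 5: Horner steps 3 → 2, so m(5) = 2.
  α_2 = 3: Horner steps 3 → 3, so m(3) = 3.
  α_3 = 2: Horner steps 3 → 0, so m(2) = 0.
  α_4 = 4: Horner steps 3 → 6, so m(4) = 6.
  α_5 = 6: Horner steps 3 → 5, so m(6) = 5.
Codeword c = [2, 3, 0, 6, 5] ∈ F_7^5.


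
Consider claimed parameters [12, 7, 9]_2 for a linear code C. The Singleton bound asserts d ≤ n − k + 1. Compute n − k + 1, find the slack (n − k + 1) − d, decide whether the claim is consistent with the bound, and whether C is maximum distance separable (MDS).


Singleton RHS = n − k + 1 = 6, slack = -3, bound violated (no such code; not MDS).

Singleton bound: d ≤ n − k + 1.
Here n = 12, k = 7, so n − k + 1 = 6.
Given d = 9, check d ≤ 6: NO.
Slack = (n − k + 1) − d = -3.
The slack is negative: d = 9 exceeds n − k + 1 = 6 by 3, so the Singleton bound is violated and no linear [12, 7, 9]_2 code can exist. In particular it is not MDS (MDS requires d = n − k + 1 exactly).
Description: the claimed parameters are [12, 7, 9]_2; such a code would be impossible (violates the Singleton bound).


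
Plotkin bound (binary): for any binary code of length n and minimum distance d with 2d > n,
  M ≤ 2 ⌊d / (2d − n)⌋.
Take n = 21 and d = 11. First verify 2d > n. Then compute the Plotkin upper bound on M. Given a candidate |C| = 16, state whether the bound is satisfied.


Plotkin bound M ≤ 22; given |C| = 16 ≤ bound (satisfied).

Check applicability: 2d = 22, n = 21.
2d − n = 1 > 0, so Plotkin applies.
Compute d/(2d−n) = 11/1 ≈ 11.0000.
⌊d/(2d−n)⌋ = 11.
Plotkin bound: M ≤ 2·11 = 22.
Given |C| = 16, check: satisfied.
This |C| is below the Plotkin bound.


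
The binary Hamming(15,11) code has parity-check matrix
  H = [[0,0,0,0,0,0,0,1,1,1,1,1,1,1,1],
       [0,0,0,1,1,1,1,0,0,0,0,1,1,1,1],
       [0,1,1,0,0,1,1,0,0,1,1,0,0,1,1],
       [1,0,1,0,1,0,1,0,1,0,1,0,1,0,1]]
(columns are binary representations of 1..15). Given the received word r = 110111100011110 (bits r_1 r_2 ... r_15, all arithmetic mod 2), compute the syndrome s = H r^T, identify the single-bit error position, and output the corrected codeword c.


s = (0, 1, 1, 1)^T, error position = 7, corrected codeword c = 110111000011110

Compute s = H r^T mod 2 one row at a time:
  s_1 = 0 + 0 + 0 + 1 + 1 + 1 + 1 + 0 = 4 ≡ 0 (mod 2).
  s_2 = 1 + 1 + 1 + 1 + 1 + 1 + 1 + 0 = 7 ≡ 1 (mod 2).
  s_3 = 1 + 0 + 1 + 1 + 0 + 1 + 1 + 0 = 5 ≡ 1 (mod 2).
  s_4 = 1 + 0 + 1 + 1 + 0 + 1 + 1 + 0 = 5 ≡ 1 (mod 2).
s = (0, 1, 1, 1)^T — this equals column 7 of H (binary 0111), so error is at position 7.
Correct: flip bit 7 of r = 110111100011110 to get c = 110111000011110.


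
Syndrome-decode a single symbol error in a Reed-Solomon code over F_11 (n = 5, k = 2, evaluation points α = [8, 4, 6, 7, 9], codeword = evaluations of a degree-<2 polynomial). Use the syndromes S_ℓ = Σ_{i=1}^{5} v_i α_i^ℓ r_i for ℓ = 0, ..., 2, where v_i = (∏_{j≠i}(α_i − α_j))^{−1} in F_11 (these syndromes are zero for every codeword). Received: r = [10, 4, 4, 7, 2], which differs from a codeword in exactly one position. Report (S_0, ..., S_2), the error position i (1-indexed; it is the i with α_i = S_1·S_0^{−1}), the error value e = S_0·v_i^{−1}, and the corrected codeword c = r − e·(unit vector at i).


S = (5, 9, 3), error at position 2, error magnitude e = 6, c = [10, 9, 4, 7, 2].

Step 1: column multipliers v_i = (∏_{j≠i}(α_i − α_j))^{−1} mod 11.
  i = 1 (α = 8): (8−4)(8−6)(8−7)(8−9) = 4·2·1·(−1) = −8 ≡ 3, so v_1 = 3^{−1} = 4 (mod 11).
  i = 2 (α = 4): (4−8)(4−6)(4−7)(4−9) = (−4)·(−2)·(−3)·(−5) = 120 ≡ 10, so v_2 = 10^{−1} = 10 (mod 11).
  i = 3 (α = 6): (6−8)(6−4)(6−7)(6−9) = (−2)·2·(−1)·(−3) = −12 ≡ 10, so v_3 = 10^{−1} = 10 (mod 11).
  i = 4 (α = 7): (7−8)(7−4)(7−6)(7−9) = (−1)·3·1·(−2) = 6 ≡ 6, so v_4 = 6^{−1} = 2 (mod 11).
  i = 5 (α = 9): (9−8)(9−4)(9−6)(9−7) = 1·5·3·2 = 30 ≡ 8, so v_5 = 8^{−1} = 7 (mod 11).
  v = [4, 10, 10, 2, 7].
Step 2: syndromes of r = [10, 4, 4, 7, 2] (all sums mod 11).
  S_0 = Σ v_i r_i = 4·10 + 10·4 + 10·4 + 2·7 + 7·2 = 148 ≡ 5.
  S_1 = Σ v_i α_i r_i = 4·8·10 + 10·4·4 + 10·6·4 + 2·7·7 + 7·9·2 = 944 ≡ 9.
  α_i^2 mod 11 = [9, 5, 3, 5, 4].
  S_2 = Σ v_i α_i^2 r_i = 4·9·10 + 10·5·4 + 10·3·4 + 2·5·7 + 7·4·2 = 806 ≡ 3.
  S = (5, 9, 3) ≠ 0, so r is not a codeword (an error is present).
Step 3: locate the error. For a single error e at position i, S_ℓ = v_i·e·α_i^ℓ, so α_err = S_1/S_0.
  S_0^{−1} = 5^{−1} = 9 (mod 11), so α_err = 9·9 = 81 ≡ 4 = α_2. Error position i = 2.
  Consistency check: S_2/S_1 = 3·5 = 15 ≡ 4 = α_err ✓ (single-error assumption holds).
Step 4: error magnitude e = S_0/v_2 = S_0·∏_{j≠2}(α_2 − α_j) = 5·10 = 50 ≡ 6 (mod 11).
Step 5: correct position 2: c_2 = r_2 − e = 4 − 6 ≡ 9 (mod 11). Hence c = [10, 9, 4, 7, 2].
  Check: interpolating c through the α_i gives m(x) = 8 + 3·x (degree < 2) with m(α_i) = c_i for every i, so c is indeed a codeword.


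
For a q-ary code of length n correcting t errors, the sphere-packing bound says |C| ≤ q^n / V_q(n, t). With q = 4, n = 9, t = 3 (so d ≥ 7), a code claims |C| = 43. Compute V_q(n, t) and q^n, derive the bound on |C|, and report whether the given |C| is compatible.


V_q(n, t) = 2620, q^n = 262144, Hamming bound = 100, |C| = 43 ≤ bound (satisfied).

Step 1: Compute V_q(n, t) = Σ_{j=0}^3 C(n, j) (q−1)^j.
  j = 0: C(9,0)·(3)^0 = 1·1 = 1.
  j = 1: C(9,1)·(3)^1 = 9·3 = 27.
  j = 2: C(9,2)·(3)^2 = 36·9 = 324.
  j = 3: C(9,3)·(3)^3 = 84·27 = 2268.
  V_q(n, t) = 1 + 27 + 324 + 2268 = 2620.
Step 2: q^n = 4^9 = 262144.
Step 3: Hamming bound ⌊q^n / V_q(n,t)⌋ = ⌊262144/2620⌋ = 100.
Step 4: Compare |C| = 43 to 100: satisfied.
The claimed |C| lies below the Hamming bound.


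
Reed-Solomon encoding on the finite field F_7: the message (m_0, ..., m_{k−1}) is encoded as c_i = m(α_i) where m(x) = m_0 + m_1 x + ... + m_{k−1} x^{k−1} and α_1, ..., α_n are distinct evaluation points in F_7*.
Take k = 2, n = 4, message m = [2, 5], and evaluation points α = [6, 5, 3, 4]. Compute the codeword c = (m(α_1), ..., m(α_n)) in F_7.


c = [4, 6, 3, 1]

Message polynomial: m(x) = 2 + 5·x (mod 7).
For each evaluation point α_i, compute m(α_i) mod 7:
  α_1 = 6: Horner steps 5 → 4, so m(6) = 4.
  α_2 = 5: Horner steps 5 → 6, so m(5) = 6.
  α_3 = 3: Horner steps 5 → 3, so m(3) = 3.
  α_4 = 4: Horner steps 5 → 1, so m(4) = 1.
Codeword c = [4, 6, 3, 1] ∈ F_7^4.


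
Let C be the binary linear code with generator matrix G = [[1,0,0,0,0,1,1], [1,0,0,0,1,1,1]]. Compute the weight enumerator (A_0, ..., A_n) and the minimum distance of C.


Weight distribution: A_0 = 1, A_1 = 1, A_3 = 1, A_4 = 1. Minimum distance d = 1.

Enumerate all 2^2 = 4 messages m ∈ F_2^2.
For each, compute codeword c = mG in F_2^7, then tally its weight.
  m = 00 → c = 0000000, weight = 0.
  m = 10 → c = 1000011, weight = 3.
  m = 01 → c = 1000111, weight = 4.
  m = 11 → c = 0000100, weight = 1.
Tally weights:
  weight 0: 1 codewords.
  weight 1: 1 codewords.
  weight 3: 1 codewords.
  weight 4: 1 codewords.
Minimum distance d = smallest w > 0 with A_w > 0 = 1.
Sanity: Σ A_w = 4 = 2^2 = 4 ✓.


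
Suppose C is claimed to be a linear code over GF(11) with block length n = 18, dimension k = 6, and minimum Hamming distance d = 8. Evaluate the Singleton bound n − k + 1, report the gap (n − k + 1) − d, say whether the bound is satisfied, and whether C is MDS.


Singleton RHS = n − k + 1 = 13, slack = 5, bound satisfied, not MDS.

Singleton bound: d ≤ n − k + 1.
Here n = 18, k = 6, so n − k + 1 = 13.
Given d = 8, check d ≤ 13: YES.
Slack = (n − k + 1) − d = 5.
The code is NOT MDS (slack = 5 > 0).
Description: the claimed parameters are [18, 6, 8]_11; such a code would be non-MDS.


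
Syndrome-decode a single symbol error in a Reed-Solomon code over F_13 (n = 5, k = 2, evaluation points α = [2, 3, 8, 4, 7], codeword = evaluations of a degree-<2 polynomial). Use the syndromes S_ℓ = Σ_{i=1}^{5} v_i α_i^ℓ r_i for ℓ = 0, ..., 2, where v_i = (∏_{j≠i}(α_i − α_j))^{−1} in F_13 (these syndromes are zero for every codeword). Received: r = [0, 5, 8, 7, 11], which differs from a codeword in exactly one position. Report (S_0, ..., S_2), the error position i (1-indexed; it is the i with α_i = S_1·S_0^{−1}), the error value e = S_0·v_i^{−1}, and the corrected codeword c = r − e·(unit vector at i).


S = (10, 4, 12), error at position 2, error magnitude e = 8, c = [0, 10, 8, 7, 11].

Step 1: column multipliers v_i = (∏_{j≠i}(α_i − α_j))^{−1} mod 13.
  i = 1 (α = 2): (2−3)(2−8)(2−4)(2−7) = (−1)·(−6)·(−2)·(−5) = 60 ≡ 8, so v_1 = 8^{−1} = 5 (mod 13).
  i = 2 (α = 3): (3−2)(3−8)(3−4)(3−7) = 1·(−5)·(−1)·(−4) = −20 ≡ 6, so v_2 = 6^{−1} = 11 (mod 13).
  i = 3 (α = 8): (8−2)(8−3)(8−4)(8−7) = 6·5·4·1 = 120 ≡ 3, so v_3 = 3^{−1} = 9 (mod 13).
  i = 4 (α = 4): (4−2)(4−3)(4−8)(4−7) = 2·1·(−4)·(−3) = 24 ≡ 11, so v_4 = 11^{−1} = 6 (mod 13).
  i = 5 (α = 7): (7−2)(7−3)(7−8)(7−4) = 5·4·(−1)·3 = −60 ≡ 5, so v_5 = 5^{−1} = 8 (mod 13).
  v = [5, 11, 9, 6, 8].
Step 2: syndromes of r = [0, 5, 8, 7, 11] (all sums mod 13).
  S_0 = Σ v_i r_i = 5·0 + 11·5 + 9·8 + 6·7 + 8·11 = 257 ≡ 10.
  S_1 = Σ v_i α_i r_i = 5·2·0 + 11·3·5 + 9·8·8 + 6·4·7 + 8·7·11 = 1525 ≡ 4.
  α_i^2 mod 13 = [4, 9, 12, 3, 10].
  S_2 = Σ v_i α_i^2 r_i = 5·4·0 + 11·9·5 + 9·12·8 + 6·3·7 + 8·10·11 = 2365 ≡ 12.
  S = (10, 4, 12) ≠ 0, so r is not a codeword (an error is present).
Step 3: locate the error. For a single error e at position i, S_ℓ = v_i·e·α_i^ℓ, so α_err = S_1/S_0.
  S_0^{−1} = 10^{−1} = 4 (mod 13), so α_err = 4·4 = 16 ≡ 3 = α_2. Error position i = 2.
  Consistency check: S_2/S_1 = 12·10 = 120 ≡ 3 = α_err ✓ (single-error assumption holds).
Step 4: error magnitude e = S_0/v_2 = S_0·∏_{j≠2}(α_2 − α_j) = 10·6 = 60 ≡ 8 (mod 13).
Step 5: correct position 2: c_2 = r_2 − e = 5 − 8 ≡ 10 (mod 13). Hence c = [0, 10, 8, 7, 11].
  Check: interpolating c through the α_i gives m(x) = 6 + 10·x (degree < 2) with m(α_i) = c_i for every i, so c is indeed a codeword.


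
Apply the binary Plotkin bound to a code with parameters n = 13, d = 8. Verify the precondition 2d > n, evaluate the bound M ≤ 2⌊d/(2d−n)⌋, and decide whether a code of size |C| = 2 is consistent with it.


Plotkin bound M ≤ 4; given |C| = 2 ≤ bound (satisfied).

Check applicability: 2d = 16, n = 13.
2d − n = 3 > 0, so Plotkin applies.
Compute d/(2d−n) = 8/3 ≈ 2.6667.
⌊d/(2d−n)⌋ = 2.
Plotkin bound: M ≤ 2·2 = 4.
Given |C| = 2, check: satisfied.
This |C| is below the Plotkin bound.


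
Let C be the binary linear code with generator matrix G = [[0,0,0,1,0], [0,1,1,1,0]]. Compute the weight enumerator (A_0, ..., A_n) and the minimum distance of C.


Weight distribution: A_0 = 1, A_1 = 1, A_2 = 1, A_3 = 1. Minimum distance d = 1.

Enumerate all 2^2 = 4 messages m ∈ F_2^2.
For each, compute codeword c = mG in F_2^5, then tally its weight.
  m = 00 → c = 00000, weight = 0.
  m = 10 → c = 00010, weight = 1.
  m = 01 → c = 01110, weight = 3.
  m = 11 → c = 01100, weight = 2.
Tally weights:
  weight 0: 1 codewords.
  weight 1: 1 codewords.
  weight 2: 1 codewords.
  weight 3: 1 codewords.
Minimum distance d = smallest w > 0 with A_w > 0 = 1.
Sanity: Σ A_w = 4 = 2^2 = 4 ✓.


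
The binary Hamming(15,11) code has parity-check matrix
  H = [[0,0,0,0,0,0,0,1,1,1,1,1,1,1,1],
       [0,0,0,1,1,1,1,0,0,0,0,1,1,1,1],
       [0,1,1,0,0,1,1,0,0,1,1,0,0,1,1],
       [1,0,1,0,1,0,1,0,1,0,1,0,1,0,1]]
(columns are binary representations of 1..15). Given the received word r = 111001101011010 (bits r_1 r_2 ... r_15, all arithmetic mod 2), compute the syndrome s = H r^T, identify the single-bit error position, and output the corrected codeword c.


s = (0, 0, 0, 1)^T, error position = 1, corrected codeword c = 011001101011010

Compute s = H r^T mod 2 one row at a time:
  s_1 = 0 + 1 + 0 + 1 + 1 + 0 + 1 + 0 = 4 ≡ 0 (mod 2).
  s_2 = 0 + 0 + 1 + 1 + 1 + 0 + 1 + 0 = 4 ≡ 0 (mod 2).
  s_3 = 1 + 1 + 1 + 1 + 0 + 1 + 1 + 0 = 6 ≡ 0 (mod 2).
  s_4 = 1 + 1 + 0 + 1 + 1 + 1 + 0 + 0 = 5 ≡ 1 (mod 2).
s = (0, 0, 0, 1)^T — this equals column 1 of H (binary 0001), so error is at position 1.
Correct: flip bit 1 of r = 111001101011010 to get c = 011001101011010.


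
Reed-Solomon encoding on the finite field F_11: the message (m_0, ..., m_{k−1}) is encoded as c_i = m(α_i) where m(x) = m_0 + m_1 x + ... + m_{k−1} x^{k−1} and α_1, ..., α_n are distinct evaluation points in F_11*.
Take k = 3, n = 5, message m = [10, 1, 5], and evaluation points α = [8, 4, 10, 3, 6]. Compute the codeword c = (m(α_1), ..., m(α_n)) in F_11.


c = [8, 6, 3, 3, 9]

Message polynomial: m(x) = 10 + 1·x + 5·x^2 (mod 11).
For each evaluation point α_i, compute m(α_i) mod 11:
  α_1 = 8: Horner steps 5 → 8 → 8, so m(8) = 8.
  α_2 = 4: Horner steps 5 → 10 → 6, so m(4) = 6.
  α_3 = 10: Horner steps 5 → 7 → 3, so m(10) = 3.
  α_4 = 3: Horner steps 5 → 5 → 3, so m(3) = 3.
  α_5 = 6: Horner steps 5 → 9 → 9, so m(6) = 9.
Codeword c = [8, 6, 3, 3, 9] ∈ F_11^5.


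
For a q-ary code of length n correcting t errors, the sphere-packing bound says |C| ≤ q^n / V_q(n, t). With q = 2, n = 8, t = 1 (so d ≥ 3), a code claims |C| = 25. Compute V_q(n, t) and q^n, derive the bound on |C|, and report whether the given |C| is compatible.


V_q(n, t) = 9, q^n = 256, Hamming bound = 28, |C| = 25 ≤ bound (satisfied).

Step 1: Compute V_q(n, t) = Σ_{j=0}^1 C(n, j) (q−1)^j.
  j = 0: C(8,0)·(1)^0 = 1·1 = 1.
  j = 1: C(8,1)·(1)^1 = 8·1 = 8.
  V_q(n, t) = 1 + 8 = 9.
Step 2: q^n = 2^8 = 256.
Step 3: Hamming bound ⌊q^n / V_q(n,t)⌋ = ⌊256/9⌋ = 28.
Step 4: Compare |C| = 25 to 28: satisfied.
The claimed |C| lies below the Hamming bound.


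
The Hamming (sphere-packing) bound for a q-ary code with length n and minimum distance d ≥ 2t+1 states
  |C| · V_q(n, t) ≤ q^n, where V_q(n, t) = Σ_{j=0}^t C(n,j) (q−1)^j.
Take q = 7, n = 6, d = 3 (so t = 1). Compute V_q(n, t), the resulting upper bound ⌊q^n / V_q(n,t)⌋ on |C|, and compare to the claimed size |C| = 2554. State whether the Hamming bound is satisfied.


V_q(n, t) = 37, q^n = 117649, Hamming bound = 3179, |C| = 2554 ≤ bound (satisfied).

Step 1: Compute V_q(n, t) = Σ_{j=0}^1 C(n, j) (q−1)^j.
  j = 0: C(6,0)·(6)^0 = 1·1 = 1.
  j = 1: C(6,1)·(6)^1 = 6·6 = 36.
  V_q(n, t) = 1 + 36 = 37.
Step 2: q^n = 7^6 = 117649.
Step 3: Hamming bound ⌊q^n / V_q(n,t)⌋ = ⌊117649/37⌋ = 3179.
Step 4: Compare |C| = 2554 to 3179: satisfied.
The claimed |C| lies below the Hamming bound.


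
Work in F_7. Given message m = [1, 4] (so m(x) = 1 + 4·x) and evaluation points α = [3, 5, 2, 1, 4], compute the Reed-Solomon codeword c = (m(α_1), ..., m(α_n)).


c = [6, 0, 2, 5, 3]

Message polynomial: m(x) = 1 + 4·x (mod 7).
For each evaluation point α_i, compute m(α_i) mod 7:
  α_1 = 3: Horner steps 4 → 6, so m(3) = 6.
  α_2 = 5: Horner steps 4 → 0, so m(5) = 0.
  α_3 = 2: Horner steps 4 → 2, so m(2) = 2.
  α_4 = 1: Horner steps 4 → 5, so m(1) = 5.
  α_5 = 4: Horner steps 4 → 3, so m(4) = 3.
Codeword c = [6, 0, 2, 5, 3] ∈ F_7^5.


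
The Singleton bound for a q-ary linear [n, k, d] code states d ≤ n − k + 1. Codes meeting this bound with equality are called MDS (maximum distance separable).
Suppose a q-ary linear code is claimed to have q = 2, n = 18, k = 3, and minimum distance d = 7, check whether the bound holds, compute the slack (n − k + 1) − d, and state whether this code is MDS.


Singleton RHS = n − k + 1 = 16, slack = 9, bound satisfied, not MDS.

Singleton bound: d ≤ n − k + 1.
Here n = 18, k = 3, so n − k + 1 = 16.
Given d = 7, check d ≤ 16: YES.
Slack = (n − k + 1) − d = 9.
The code is NOT MDS (slack = 9 > 0).
Description: the claimed parameters are [18, 3, 7]_2; such a code would be non-MDS.
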